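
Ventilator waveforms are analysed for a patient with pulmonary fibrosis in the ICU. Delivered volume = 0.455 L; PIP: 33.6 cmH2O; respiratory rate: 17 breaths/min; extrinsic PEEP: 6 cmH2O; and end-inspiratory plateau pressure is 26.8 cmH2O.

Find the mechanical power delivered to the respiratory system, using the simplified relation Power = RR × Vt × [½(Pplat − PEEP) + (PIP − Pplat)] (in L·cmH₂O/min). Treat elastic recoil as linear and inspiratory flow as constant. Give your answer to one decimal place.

133.0

Per-breath work = Vt × [½(Pplat−PEEP) + (PIP−Pplat)] = 0.455 × [0.5×20.8 + 6.8] = 0.455 × 17.2 = 7.826 L·cmH2O.
Power = 17 × 7.826 = 133.04 L·cmH2O/min.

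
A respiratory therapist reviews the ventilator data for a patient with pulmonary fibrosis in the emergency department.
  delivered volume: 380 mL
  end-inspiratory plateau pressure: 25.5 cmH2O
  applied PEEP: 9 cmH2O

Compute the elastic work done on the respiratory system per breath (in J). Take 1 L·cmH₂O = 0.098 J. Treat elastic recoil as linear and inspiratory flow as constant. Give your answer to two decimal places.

0.31

Elastic work ≈ ½ × (Pplat − PEEP) × Vt = 0.5 × (25.5 − 9) × 0.380 L = 0.5 × 16.5 × 0.380 = 3.135 L·cmH2O.
× 0.098 J/(L·cmH2O) → 0.3072 J.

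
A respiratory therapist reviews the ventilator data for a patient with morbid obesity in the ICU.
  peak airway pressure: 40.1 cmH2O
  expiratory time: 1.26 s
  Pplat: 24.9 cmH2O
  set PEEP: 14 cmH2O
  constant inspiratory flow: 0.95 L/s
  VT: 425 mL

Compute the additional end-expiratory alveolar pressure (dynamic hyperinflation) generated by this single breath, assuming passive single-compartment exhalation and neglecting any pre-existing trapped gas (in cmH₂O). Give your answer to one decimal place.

R = (PIP − Pplat)/V̇ = (40.1 − 24.9) / 0.95 = 15.2/0.95 = 16.0 cmH2O·s/L.
C = Vt/(Pplat − PEEP) = 425.0 / (24.9 − 14) = 425.0/10.9 = 38.991 mL/cmH2O.
τ = R × C = 16.0 × 0.03899 L/cmH2O = 0.6238 s.
Fraction remaining = e^(−Te/τ) = e^(−1.26/0.6238) = 0.1327; trapped volume = 425.0 × 0.1327 = 56.398 mL.
Additional alveolar pressure from trapping ≈ V_trapped / C = 56.398 / 38.991 = 1.446 cmH2O.

1.4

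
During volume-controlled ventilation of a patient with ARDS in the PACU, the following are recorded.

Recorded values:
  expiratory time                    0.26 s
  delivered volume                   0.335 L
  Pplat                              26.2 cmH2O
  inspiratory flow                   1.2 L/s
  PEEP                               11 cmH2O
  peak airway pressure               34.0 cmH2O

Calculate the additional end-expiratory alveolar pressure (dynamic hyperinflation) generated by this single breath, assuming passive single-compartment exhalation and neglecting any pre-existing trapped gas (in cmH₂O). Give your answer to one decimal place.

2.5

R = (PIP − Pplat)/V̇ = (34.0 − 26.2) / 1.2 = 7.8/1.2 = 6.5 cmH2O·s/L.
C = Vt/(Pplat − PEEP) = 335.0 / (26.2 − 11) = 335.0/15.2 = 22.039 mL/cmH2O.
τ = R × C = 6.5 × 0.02204 L/cmH2O = 0.1433 s.
Fraction remaining = e^(−Te/τ) = e^(−0.26/0.1433) = 0.1629; trapped volume = 335.0 × 0.1629 = 54.572 mL.
Additional alveolar pressure from trapping ≈ V_trapped / C = 54.572 / 22.039 = 2.476 cmH2O.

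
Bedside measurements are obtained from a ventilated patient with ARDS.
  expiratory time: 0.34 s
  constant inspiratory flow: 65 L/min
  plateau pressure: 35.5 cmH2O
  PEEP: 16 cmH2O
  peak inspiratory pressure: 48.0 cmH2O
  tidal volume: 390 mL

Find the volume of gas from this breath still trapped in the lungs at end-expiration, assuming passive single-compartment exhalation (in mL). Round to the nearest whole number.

Flow: 65 L/min ÷ 60 = 1.0833 L/s.
R = (PIP − Pplat)/V̇ = (48.0 − 35.5) / 1.0833 = 12.5/1.0833 = 11.539 cmH2O·s/L.
C = Vt/(Pplat − PEEP) = 390.0 / (35.5 − 16) = 390.0/19.5 = 20.0 mL/cmH2O.
τ = R × C = 11.539 × 0.02 L/cmH2O = 0.2308 s.
Fraction remaining = e^(−Te/τ) = e^(−0.34/0.2308) = 0.2292.
Trapped volume = 390.0 × 0.2292 = 89.388 mL.

89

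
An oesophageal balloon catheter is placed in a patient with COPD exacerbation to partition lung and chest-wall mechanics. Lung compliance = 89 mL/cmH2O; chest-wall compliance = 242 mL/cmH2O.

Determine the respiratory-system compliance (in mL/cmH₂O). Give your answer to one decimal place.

65.1

Lung and chest wall are elastances in series: 1/Crs = 1/CL + 1/Ccw.
1/Crs = 1/89 + 1/242 = 0.01537.
Crs = 65.062 mL/cmH2O.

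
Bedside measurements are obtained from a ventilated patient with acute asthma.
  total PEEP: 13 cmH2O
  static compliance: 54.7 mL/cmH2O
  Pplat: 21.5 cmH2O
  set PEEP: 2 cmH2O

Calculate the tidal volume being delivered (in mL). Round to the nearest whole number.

465

End-expiratory occlusion gives total PEEP = 13 cmH2O (intrinsic PEEP = 13 − 2 = 11). Use total PEEP for the elastic gradient.
Vt = Cstat × (Pplat − PEEPtotal) = 54.7 × (21.5 − 13) = 54.7 × 8.5 = 464.95 mL.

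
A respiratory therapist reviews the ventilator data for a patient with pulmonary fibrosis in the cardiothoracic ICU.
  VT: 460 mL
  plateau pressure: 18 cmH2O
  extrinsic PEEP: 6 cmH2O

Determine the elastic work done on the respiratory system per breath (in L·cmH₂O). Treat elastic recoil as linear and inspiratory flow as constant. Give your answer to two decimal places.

2.76

Elastic work ≈ ½ × (Pplat − PEEP) × Vt = 0.5 × (18 − 6) × 0.460 L = 0.5 × 12.0 × 0.460 = 2.76 L·cmH2O.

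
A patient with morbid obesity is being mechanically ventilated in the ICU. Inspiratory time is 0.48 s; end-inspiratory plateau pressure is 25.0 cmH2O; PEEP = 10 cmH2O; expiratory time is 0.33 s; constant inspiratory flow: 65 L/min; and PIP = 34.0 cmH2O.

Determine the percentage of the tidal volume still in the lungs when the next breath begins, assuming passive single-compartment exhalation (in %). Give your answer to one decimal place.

Flow: 65 L/min ÷ 60 = 1.0833 L/s.
Vt = flow × Ti = 1.0833 L/s × 0.48 s × 1000 mL/L = 519.98 mL.
R = (PIP − Pplat)/V̇ = (34.0 − 25.0) / 1.0833 = 9.0/1.0833 = 8.308 cmH2O·s/L.
C = Vt/(Pplat − PEEP) = 519.98 / (25.0 − 10) = 519.98/15.0 = 34.665 mL/cmH2O.
τ = R × C = 8.308 × 0.03467 L/cmH2O = 0.288 s.
Fraction remaining at end-expiration = e^(−Te/τ) = e^(−0.33/0.288) = 0.318 → 31.8%.

31.8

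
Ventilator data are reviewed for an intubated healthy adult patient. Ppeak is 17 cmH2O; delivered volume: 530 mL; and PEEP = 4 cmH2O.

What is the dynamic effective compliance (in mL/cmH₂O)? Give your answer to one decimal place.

40.8

Dynamic compliance = Vt / (PIP − PEEP) = 530 / (17 − 4) = 530 / 13.0 = 40.769 mL/cmH2O.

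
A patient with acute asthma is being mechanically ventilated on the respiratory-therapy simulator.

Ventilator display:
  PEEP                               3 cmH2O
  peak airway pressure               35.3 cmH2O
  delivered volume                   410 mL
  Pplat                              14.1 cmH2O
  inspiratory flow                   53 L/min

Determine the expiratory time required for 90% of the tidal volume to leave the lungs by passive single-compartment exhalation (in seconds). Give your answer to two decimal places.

2.04

Flow: 53 L/min ÷ 60 = 0.8833 L/s.
R = (PIP − Pplat)/V̇ = (35.3 − 14.1) / 0.8833 = 21.2/0.8833 = 24.001 cmH2O·s/L.
C = Vt/(Pplat − PEEP) = 410.0 / (14.1 − 3) = 410.0/11.1 = 36.937 mL/cmH2O.
τ = R × C = 24.001 × 0.03694 L/cmH2O = 0.8866 s.
t = −τ·ln(1 − 0.90) = −0.8866·ln(0.1) = 2.041 s.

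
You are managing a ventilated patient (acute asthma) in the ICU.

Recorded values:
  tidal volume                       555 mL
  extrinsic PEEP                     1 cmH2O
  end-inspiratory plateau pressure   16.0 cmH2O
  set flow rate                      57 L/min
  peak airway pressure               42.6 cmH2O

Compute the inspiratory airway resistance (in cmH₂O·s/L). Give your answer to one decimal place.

28.0

Flow: 57 L/min ÷ 60 = 0.95 L/s.
Raw = (PIP − Pplat) / flow = (42.6 − 16.0) / 0.95 = 26.6 / 0.95 = 28.0 cmH2O·s/L.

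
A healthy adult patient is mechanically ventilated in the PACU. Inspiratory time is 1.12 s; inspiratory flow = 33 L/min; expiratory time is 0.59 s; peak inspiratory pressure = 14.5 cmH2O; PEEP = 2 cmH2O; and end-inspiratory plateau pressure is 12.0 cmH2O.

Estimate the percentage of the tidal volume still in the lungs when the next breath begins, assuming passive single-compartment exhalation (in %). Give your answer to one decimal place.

Flow: 33 L/min ÷ 60 = 0.55 L/s.
Vt = flow × Ti = 0.55 L/s × 1.12 s × 1000 mL/L = 616.0 mL.
R = (PIP − Pplat)/V̇ = (14.5 − 12.0) / 0.55 = 2.5/0.55 = 4.545 cmH2O·s/L.
C = Vt/(Pplat − PEEP) = 616.0 / (12.0 − 2) = 616.0/10.0 = 61.6 mL/cmH2O.
τ = R × C = 4.545 × 0.0616 L/cmH2O = 0.28 s.
Fraction remaining at end-expiration = e^(−Te/τ) = e^(−0.59/0.28) = 0.1216 → 12.16%.

12.2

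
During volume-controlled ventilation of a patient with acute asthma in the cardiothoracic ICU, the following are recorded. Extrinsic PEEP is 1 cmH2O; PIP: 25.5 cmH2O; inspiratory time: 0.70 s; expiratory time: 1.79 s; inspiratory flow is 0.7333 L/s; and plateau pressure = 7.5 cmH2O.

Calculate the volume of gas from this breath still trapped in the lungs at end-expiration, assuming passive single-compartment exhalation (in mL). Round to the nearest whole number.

204

Vt = flow × Ti = 0.7333 L/s × 0.70 s × 1000 mL/L = 513.31 mL.
R = (PIP − Pplat)/V̇ = (25.5 − 7.5) / 0.7333 = 18.0/0.7333 = 24.547 cmH2O·s/L.
C = Vt/(Pplat − PEEP) = 513.31 / (7.5 − 1) = 513.31/6.5 = 78.971 mL/cmH2O.
τ = R × C = 24.547 × 0.07897 L/cmH2O = 1.938 s.
Fraction remaining = e^(−Te/τ) = e^(−1.79/1.938) = 0.3971.
Trapped volume = 513.31 × 0.3971 = 203.84 mL.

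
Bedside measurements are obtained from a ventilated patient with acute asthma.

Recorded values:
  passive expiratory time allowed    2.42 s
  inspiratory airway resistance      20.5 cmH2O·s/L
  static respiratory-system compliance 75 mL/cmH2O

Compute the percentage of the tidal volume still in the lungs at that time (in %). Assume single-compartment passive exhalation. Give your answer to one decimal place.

20.7

τ = R × C = 20.5 × 75 mL/cmH2O = 20.5 × 0.075 L/cmH2O = 1.538 s.
Passive exhalation: V(t)/V₀ = e^(−t/τ) = e^(−2.42/1.538) = 0.2073.
Fraction remaining = 0.2073 → 20.73%.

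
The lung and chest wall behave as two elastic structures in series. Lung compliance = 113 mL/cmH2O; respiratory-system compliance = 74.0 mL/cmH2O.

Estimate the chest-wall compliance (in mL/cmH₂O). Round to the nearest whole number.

1/Ccw = 1/Crs − 1/CL.
1/Ccw = 1/74.0 − 1/113 = 0.004664.
Ccw = 214.41 mL/cmH2O.

214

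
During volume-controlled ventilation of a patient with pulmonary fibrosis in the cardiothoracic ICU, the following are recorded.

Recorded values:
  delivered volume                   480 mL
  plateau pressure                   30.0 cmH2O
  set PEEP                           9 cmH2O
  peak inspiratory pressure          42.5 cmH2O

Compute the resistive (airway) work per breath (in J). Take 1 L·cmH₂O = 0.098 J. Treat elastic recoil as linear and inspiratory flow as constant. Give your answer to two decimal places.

0.59

With constant inspiratory flow the resistive pressure is constant at PIP − Pplat = 42.5 − 30.0 = 12.5 cmH2O, so resistive work = 12.5 × 0.480 = 6.0 L·cmH2O.
× 0.098 J/(L·cmH2O) → 0.588 J.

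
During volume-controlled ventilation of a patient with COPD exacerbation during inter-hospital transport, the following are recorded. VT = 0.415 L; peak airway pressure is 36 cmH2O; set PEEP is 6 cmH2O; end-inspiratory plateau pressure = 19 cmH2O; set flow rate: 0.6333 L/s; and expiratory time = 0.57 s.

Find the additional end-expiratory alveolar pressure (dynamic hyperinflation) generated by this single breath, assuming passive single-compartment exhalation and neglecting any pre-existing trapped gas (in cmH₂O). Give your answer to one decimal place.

R = (PIP − Pplat)/V̇ = (36 − 19) / 0.6333 = 17.0/0.6333 = 26.844 cmH2O·s/L.
C = Vt/(Pplat − PEEP) = 415.0 / (19 − 6) = 415.0/13.0 = 31.923 mL/cmH2O.
τ = R × C = 26.844 × 0.03192 L/cmH2O = 0.8569 s.
Fraction remaining = e^(−Te/τ) = e^(−0.57/0.8569) = 0.5142; trapped volume = 415.0 × 0.5142 = 213.39 mL.
Additional alveolar pressure from trapping ≈ V_trapped / C = 213.39 / 31.923 = 6.685 cmH2O.

6.7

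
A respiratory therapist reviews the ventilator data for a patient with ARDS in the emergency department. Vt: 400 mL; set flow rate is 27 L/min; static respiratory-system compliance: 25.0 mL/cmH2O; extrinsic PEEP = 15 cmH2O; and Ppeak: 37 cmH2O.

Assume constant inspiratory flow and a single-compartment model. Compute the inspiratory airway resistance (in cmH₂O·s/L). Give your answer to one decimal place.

13.3

Flow: 27 L/min ÷ 60 = 0.45 L/s.
Equation of motion (constant flow): PIP = Vt/C + R·V̇ + PEEP.
R·V̇ = PIP − Vt/C − PEEP = 37 − 400/25.0 − 15 = 37 − 16.0 − 15 = 6.0 cmH2O.
R = 6.0 / 0.45 = 13.333 cmH2O·s/L.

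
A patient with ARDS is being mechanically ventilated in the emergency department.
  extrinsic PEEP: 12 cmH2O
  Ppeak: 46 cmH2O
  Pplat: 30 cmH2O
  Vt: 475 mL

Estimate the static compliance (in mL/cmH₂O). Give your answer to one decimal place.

26.4

Cstat = Vt / (Pplat − PEEP) = 475 / (30 − 12) = 475 / 18.0 = 26.389 mL/cmH2O.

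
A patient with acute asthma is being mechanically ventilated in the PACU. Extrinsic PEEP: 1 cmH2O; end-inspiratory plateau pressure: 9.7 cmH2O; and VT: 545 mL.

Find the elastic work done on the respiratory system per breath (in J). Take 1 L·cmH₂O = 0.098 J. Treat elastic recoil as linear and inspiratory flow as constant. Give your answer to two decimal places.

0.23

Elastic work ≈ ½ × (Pplat − PEEP) × Vt = 0.5 × (9.7 − 1) × 0.545 L = 0.5 × 8.7 × 0.545 = 2.371 L·cmH2O.
× 0.098 J/(L·cmH2O) → 0.2324 J.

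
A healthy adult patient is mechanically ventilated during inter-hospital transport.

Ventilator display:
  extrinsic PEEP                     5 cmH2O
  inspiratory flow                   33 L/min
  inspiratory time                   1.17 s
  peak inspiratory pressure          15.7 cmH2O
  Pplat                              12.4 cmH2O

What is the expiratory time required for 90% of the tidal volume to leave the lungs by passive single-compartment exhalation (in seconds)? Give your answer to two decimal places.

1.20

Flow: 33 L/min ÷ 60 = 0.55 L/s.
Vt = flow × Ti = 0.55 L/s × 1.17 s × 1000 mL/L = 643.5 mL.
R = (PIP − Pplat)/V̇ = (15.7 − 12.4) / 0.55 = 3.3/0.55 = 6.0 cmH2O·s/L.
C = Vt/(Pplat − PEEP) = 643.5 / (12.4 − 5) = 643.5/7.4 = 86.959 mL/cmH2O.
τ = R × C = 6.0 × 0.08696 L/cmH2O = 0.5218 s.
t = −τ·ln(1 − 0.90) = −0.5218·ln(0.1) = 1.201 s.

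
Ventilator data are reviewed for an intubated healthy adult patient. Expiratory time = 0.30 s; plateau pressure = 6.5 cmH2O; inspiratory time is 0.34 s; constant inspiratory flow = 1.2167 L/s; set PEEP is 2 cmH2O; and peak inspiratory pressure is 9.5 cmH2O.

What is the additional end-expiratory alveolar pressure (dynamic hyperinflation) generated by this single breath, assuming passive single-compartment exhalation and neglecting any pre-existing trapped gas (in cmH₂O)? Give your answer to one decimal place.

Vt = flow × Ti = 1.2167 L/s × 0.34 s × 1000 mL/L = 413.68 mL.
R = (PIP − Pplat)/V̇ = (9.5 − 6.5) / 1.2167 = 3.0/1.2167 = 2.466 cmH2O·s/L.
C = Vt/(Pplat − PEEP) = 413.68 / (6.5 − 2) = 413.68/4.5 = 91.929 mL/cmH2O.
τ = R × C = 2.466 × 0.09193 L/cmH2O = 0.2267 s.
Fraction remaining = e^(−Te/τ) = e^(−0.30/0.2267) = 0.2662; trapped volume = 413.68 × 0.2662 = 110.12 mL.
Additional alveolar pressure from trapping ≈ V_trapped / C = 110.12 / 91.929 = 1.198 cmH2O.

1.2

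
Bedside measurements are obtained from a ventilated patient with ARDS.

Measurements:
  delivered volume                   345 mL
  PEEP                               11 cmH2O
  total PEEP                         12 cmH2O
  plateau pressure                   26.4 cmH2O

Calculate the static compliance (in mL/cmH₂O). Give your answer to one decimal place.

24.0

End-expiratory occlusion gives total PEEP = 12 cmH2O (intrinsic PEEP = 12 − 11 = 1). Use total PEEP for the elastic gradient.
Cstat = Vt / (Pplat − PEEPtotal) = 345 / (26.4 − 12) = 345 / 14.4 = 23.958 mL/cmH2O.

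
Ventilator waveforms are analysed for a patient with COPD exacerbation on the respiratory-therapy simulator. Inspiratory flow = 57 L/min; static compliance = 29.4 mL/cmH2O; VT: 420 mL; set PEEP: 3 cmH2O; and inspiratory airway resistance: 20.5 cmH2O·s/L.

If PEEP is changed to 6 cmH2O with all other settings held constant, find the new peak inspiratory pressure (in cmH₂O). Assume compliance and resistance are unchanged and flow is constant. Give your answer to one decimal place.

39.8

Flow: 57 L/min ÷ 60 = 0.95 L/s.
PIP = Vt/C + R·V̇ + PEEP (constant-flow equation of motion).
Only the baseline term changes: ΔPIP = ΔPEEP = 6 − 3 = 3.0 cmH2O.
Original PIP = 420/29.4 + 20.5×0.95 + 3 = 36.761 cmH2O; new PIP = 36.761 + (3.0) = 39.761 cmH2O.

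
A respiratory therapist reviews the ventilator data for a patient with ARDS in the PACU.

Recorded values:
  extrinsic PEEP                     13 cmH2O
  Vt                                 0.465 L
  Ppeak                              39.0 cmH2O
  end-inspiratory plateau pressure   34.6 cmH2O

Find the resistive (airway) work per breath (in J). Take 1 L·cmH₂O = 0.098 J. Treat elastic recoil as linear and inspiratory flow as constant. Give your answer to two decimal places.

With constant inspiratory flow the resistive pressure is constant at PIP − Pplat = 39.0 − 34.6 = 4.4 cmH2O, so resistive work = 4.4 × 0.465 = 2.046 L·cmH2O.
× 0.098 J/(L·cmH2O) → 0.2005 J.

0.20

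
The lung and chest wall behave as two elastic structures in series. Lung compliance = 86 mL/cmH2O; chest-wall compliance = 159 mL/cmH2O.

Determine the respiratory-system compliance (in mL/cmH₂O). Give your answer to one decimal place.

Lung and chest wall are elastances in series: 1/Crs = 1/CL + 1/Ccw.
1/Crs = 1/86 + 1/159 = 0.01792.
Crs = 55.804 mL/cmH2O.

55.8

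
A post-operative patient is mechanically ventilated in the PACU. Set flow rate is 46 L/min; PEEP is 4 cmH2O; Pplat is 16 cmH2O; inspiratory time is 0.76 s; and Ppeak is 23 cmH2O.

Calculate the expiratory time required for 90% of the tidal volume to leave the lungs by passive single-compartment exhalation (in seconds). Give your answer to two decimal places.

Flow: 46 L/min ÷ 60 = 0.7667 L/s.
Vt = flow × Ti = 0.7667 L/s × 0.76 s × 1000 mL/L = 582.69 mL.
R = (PIP − Pplat)/V̇ = (23 − 16) / 0.7667 = 7.0/0.7667 = 9.13 cmH2O·s/L.
C = Vt/(Pplat − PEEP) = 582.69 / (16 − 4) = 582.69/12.0 = 48.558 mL/cmH2O.
τ = R × C = 9.13 × 0.04856 L/cmH2O = 0.4434 s.
t = −τ·ln(1 − 0.90) = −0.4434·ln(0.1) = 1.021 s.

1.02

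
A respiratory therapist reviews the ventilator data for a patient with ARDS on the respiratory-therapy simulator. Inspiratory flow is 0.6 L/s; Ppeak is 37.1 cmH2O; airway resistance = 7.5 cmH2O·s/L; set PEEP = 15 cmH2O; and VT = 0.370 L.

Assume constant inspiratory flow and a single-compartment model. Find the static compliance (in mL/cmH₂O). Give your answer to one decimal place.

Equation of motion (constant flow): PIP = Vt/C + R·V̇ + PEEP.
Vt/C = PIP − R·V̇ − PEEP = 37.1 − 7.5×0.6 − 15 = 37.1 − 4.5 − 15 = 17.6 cmH2O.
C = Vt / 17.6 = 370 / 17.6 = 21.023 mL/cmH2O.

21.0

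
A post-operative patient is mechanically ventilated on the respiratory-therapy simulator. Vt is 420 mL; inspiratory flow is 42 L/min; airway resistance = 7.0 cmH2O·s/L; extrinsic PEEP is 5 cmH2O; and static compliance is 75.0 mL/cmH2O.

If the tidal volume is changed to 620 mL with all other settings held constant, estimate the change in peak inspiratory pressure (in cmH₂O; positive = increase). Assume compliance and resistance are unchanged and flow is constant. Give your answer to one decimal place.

2.7

PIP = Vt/C + R·V̇ + PEEP (constant-flow equation of motion).
Only the elastic term changes: ΔPIP = ΔVt / C = (620 − 420) / 75.0 = 2.667 cmH2O.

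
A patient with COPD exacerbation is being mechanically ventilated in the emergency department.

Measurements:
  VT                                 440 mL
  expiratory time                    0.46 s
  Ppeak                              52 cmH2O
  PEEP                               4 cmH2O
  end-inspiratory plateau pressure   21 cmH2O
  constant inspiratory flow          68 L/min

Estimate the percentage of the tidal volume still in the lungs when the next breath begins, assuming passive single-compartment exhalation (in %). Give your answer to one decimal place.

52.2

Flow: 68 L/min ÷ 60 = 1.1333 L/s.
R = (PIP − Pplat)/V̇ = (52 − 21) / 1.1333 = 31.0/1.1333 = 27.354 cmH2O·s/L.
C = Vt/(Pplat − PEEP) = 440.0 / (21 − 4) = 440.0/17.0 = 25.882 mL/cmH2O.
τ = R × C = 27.354 × 0.02588 L/cmH2O = 0.7079 s.
Fraction remaining at end-expiration = e^(−Te/τ) = e^(−0.46/0.7079) = 0.5221 → 52.21%.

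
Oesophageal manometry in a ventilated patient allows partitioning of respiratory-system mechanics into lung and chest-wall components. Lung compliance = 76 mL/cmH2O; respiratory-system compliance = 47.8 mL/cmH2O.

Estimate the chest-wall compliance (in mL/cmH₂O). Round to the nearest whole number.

1/Ccw = 1/Crs − 1/CL.
1/Ccw = 1/47.8 − 1/76 = 0.007763.
Ccw = 128.82 mL/cmH2O.

129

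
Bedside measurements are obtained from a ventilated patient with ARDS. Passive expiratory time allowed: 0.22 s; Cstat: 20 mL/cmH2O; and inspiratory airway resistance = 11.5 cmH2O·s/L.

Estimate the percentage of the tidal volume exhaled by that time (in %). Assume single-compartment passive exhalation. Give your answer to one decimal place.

τ = R × C = 11.5 × 20 mL/cmH2O = 11.5 × 0.020 L/cmH2O = 0.23 s.
Passive exhalation: V(t)/V₀ = e^(−t/τ) = e^(−0.22/0.23) = 0.3842.
Fraction exhaled = 1 − 0.3842 = 0.6158 → 61.58%.

61.6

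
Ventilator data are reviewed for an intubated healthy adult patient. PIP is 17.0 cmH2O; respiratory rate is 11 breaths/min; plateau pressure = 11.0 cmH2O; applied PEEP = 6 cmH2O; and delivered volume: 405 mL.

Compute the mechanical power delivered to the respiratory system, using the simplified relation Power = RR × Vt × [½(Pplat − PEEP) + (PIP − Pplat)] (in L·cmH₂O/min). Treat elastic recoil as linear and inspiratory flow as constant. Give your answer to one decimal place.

Per-breath work = Vt × [½(Pplat−PEEP) + (PIP−Pplat)] = 0.405 × [0.5×5.0 + 6.0] = 0.405 × 8.5 = 3.443 L·cmH2O.
Power = 11 × 3.443 = 37.873 L·cmH2O/min.

37.9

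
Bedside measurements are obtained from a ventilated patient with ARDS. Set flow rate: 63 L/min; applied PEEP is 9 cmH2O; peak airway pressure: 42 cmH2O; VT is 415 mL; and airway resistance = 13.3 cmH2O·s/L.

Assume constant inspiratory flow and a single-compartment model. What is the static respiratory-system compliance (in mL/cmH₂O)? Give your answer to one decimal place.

Flow: 63 L/min ÷ 60 = 1.05 L/s.
Equation of motion (constant flow): PIP = Vt/C + R·V̇ + PEEP.
Vt/C = PIP − R·V̇ − PEEP = 42 − 13.3×1.05 − 9 = 42 − 13.965 − 9 = 19.035 cmH2O.
C = Vt / 19.035 = 415 / 19.035 = 21.802 mL/cmH2O.

21.8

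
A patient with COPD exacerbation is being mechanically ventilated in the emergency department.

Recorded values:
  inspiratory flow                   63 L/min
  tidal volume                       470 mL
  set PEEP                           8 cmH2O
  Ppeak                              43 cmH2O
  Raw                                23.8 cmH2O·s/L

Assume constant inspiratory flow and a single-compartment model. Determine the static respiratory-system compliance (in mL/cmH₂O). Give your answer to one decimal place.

47.0

Flow: 63 L/min ÷ 60 = 1.05 L/s.
Equation of motion (constant flow): PIP = Vt/C + R·V̇ + PEEP.
Vt/C = PIP − R·V̇ − PEEP = 43 − 23.8×1.05 − 8 = 43 − 24.99 − 8 = 10.01 cmH2O.
C = Vt / 10.01 = 470 / 10.01 = 46.953 mL/cmH2O.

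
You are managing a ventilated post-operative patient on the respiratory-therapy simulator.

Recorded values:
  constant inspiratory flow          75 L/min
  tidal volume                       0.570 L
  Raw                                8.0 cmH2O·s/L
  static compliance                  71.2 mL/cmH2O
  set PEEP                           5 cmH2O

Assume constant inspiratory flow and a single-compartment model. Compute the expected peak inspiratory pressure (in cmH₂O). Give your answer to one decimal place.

Flow: 75 L/min ÷ 60 = 1.25 L/s.
Equation of motion (constant flow): PIP = Vt/C + R·V̇ + PEEP.
PIP = 570/71.2 + 8.0×1.25 + 5 = 8.006 + 10.0 + 5 = 23.006 cmH2O.

23.0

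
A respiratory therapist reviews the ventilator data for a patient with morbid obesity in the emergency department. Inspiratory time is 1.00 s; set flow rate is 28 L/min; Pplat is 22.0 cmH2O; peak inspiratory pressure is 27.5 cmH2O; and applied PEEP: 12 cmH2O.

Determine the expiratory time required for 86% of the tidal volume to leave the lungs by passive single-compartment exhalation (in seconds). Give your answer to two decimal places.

1.08

Flow: 28 L/min ÷ 60 = 0.4667 L/s.
Vt = flow × Ti = 0.4667 L/s × 1.00 s × 1000 mL/L = 466.7 mL.
R = (PIP − Pplat)/V̇ = (27.5 − 22.0) / 0.4667 = 5.5/0.4667 = 11.785 cmH2O·s/L.
C = Vt/(Pplat − PEEP) = 466.7 / (22.0 − 12) = 466.7/10.0 = 46.67 mL/cmH2O.
τ = R × C = 11.785 × 0.04667 L/cmH2O = 0.55 s.
t = −τ·ln(1 − 0.86) = −0.55·ln(0.14) = 1.081 s.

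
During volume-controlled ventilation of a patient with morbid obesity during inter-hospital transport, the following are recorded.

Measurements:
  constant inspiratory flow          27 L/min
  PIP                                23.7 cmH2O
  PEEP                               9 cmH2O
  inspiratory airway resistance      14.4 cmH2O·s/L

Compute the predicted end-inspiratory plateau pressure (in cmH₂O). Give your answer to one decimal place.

Flow: 27 L/min ÷ 60 = 0.45 L/s.
Pplat = PIP − Raw × flow = 23.7 − 14.4 × 0.45 = 23.7 − 6.48 = 17.22 cmH2O.

17.2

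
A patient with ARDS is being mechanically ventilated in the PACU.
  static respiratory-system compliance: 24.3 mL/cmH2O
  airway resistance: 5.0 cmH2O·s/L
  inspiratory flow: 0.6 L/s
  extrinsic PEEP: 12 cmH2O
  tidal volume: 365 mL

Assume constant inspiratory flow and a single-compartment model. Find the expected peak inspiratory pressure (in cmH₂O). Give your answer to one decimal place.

30.0

Equation of motion (constant flow): PIP = Vt/C + R·V̇ + PEEP.
PIP = 365/24.3 + 5.0×0.6 + 12 = 15.021 + 3.0 + 12 = 30.021 cmH2O.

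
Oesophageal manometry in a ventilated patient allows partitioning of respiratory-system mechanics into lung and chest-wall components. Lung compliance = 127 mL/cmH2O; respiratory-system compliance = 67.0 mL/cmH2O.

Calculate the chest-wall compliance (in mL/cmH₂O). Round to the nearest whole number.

142

1/Ccw = 1/Crs − 1/CL.
1/Ccw = 1/67.0 − 1/127 = 0.007051.
Ccw = 141.82 mL/cmH2O.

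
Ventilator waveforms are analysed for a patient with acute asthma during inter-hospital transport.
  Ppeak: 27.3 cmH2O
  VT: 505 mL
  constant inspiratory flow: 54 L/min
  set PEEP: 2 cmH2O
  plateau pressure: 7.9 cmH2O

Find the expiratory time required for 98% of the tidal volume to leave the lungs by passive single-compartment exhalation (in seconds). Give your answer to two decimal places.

Flow: 54 L/min ÷ 60 = 0.9 L/s.
R = (PIP − Pplat)/V̇ = (27.3 − 7.9) / 0.9 = 19.4/0.9 = 21.556 cmH2O·s/L.
C = Vt/(Pplat − PEEP) = 505.0 / (7.9 − 2) = 505.0/5.9 = 85.593 mL/cmH2O.
τ = R × C = 21.556 × 0.08559 L/cmH2O = 1.845 s.
t = −τ·ln(1 − 0.98) = −1.845·ln(0.02) = 7.218 s.

7.22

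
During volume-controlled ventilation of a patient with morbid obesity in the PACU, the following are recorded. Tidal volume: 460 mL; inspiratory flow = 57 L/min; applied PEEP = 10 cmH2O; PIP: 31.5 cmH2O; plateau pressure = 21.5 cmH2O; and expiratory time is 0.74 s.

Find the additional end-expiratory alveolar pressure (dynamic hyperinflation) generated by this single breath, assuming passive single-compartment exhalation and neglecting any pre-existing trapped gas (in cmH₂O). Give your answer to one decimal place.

2.0

Flow: 57 L/min ÷ 60 = 0.95 L/s.
R = (PIP − Pplat)/V̇ = (31.5 − 21.5) / 0.95 = 10.0/0.95 = 10.526 cmH2O·s/L.
C = Vt/(Pplat − PEEP) = 460.0 / (21.5 − 10) = 460.0/11.5 = 40.0 mL/cmH2O.
τ = R × C = 10.526 × 0.04 L/cmH2O = 0.421 s.
Fraction remaining = e^(−Te/τ) = e^(−0.74/0.421) = 0.1724; trapped volume = 460.0 × 0.1724 = 79.304 mL.
Additional alveolar pressure from trapping ≈ V_trapped / C = 79.304 / 40.0 = 1.983 cmH2O.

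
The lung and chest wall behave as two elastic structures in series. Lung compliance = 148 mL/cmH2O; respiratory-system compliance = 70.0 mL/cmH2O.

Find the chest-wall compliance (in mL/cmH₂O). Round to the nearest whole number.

1/Ccw = 1/Crs − 1/CL.
1/Ccw = 1/70.0 − 1/148 = 0.007529.
Ccw = 132.82 mL/cmH2O.

133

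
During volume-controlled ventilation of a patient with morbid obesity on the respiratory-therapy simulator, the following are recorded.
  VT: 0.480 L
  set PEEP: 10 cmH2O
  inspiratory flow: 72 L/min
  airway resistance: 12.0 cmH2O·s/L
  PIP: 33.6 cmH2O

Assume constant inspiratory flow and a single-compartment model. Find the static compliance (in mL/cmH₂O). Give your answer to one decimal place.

52.2

Flow: 72 L/min ÷ 60 = 1.2 L/s.
Equation of motion (constant flow): PIP = Vt/C + R·V̇ + PEEP.
Vt/C = PIP − R·V̇ − PEEP = 33.6 − 12.0×1.2 − 10 = 33.6 − 14.4 − 10 = 9.2 cmH2O.
C = Vt / 9.2 = 480 / 9.2 = 52.174 mL/cmH2O.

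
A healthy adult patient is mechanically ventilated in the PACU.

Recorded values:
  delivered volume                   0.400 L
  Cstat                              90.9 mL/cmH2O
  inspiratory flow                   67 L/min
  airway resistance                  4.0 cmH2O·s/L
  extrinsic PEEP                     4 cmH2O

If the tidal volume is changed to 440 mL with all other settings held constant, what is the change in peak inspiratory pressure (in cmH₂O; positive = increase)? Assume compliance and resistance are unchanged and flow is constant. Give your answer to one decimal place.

0.4

PIP = Vt/C + R·V̇ + PEEP (constant-flow equation of motion).
Only the elastic term changes: ΔPIP = ΔVt / C = (440 − 400) / 90.9 = 0.44 cmH2O.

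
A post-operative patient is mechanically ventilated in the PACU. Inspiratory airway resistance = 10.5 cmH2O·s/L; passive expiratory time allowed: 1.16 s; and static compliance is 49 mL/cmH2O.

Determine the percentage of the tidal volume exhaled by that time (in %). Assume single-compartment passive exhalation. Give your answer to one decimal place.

τ = R × C = 10.5 × 49 mL/cmH2O = 10.5 × 0.049 L/cmH2O = 0.5145 s.
Passive exhalation: V(t)/V₀ = e^(−t/τ) = e^(−1.16/0.5145) = 0.1049.
Fraction exhaled = 1 − 0.1049 = 0.8951 → 89.51%.

89.5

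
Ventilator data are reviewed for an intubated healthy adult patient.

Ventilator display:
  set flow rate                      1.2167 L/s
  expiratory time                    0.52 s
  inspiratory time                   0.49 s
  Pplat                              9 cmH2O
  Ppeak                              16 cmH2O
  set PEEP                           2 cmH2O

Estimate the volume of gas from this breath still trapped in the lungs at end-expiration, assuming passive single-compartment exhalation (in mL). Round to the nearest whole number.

Vt = flow × Ti = 1.2167 L/s × 0.49 s × 1000 mL/L = 596.18 mL.
R = (PIP − Pplat)/V̇ = (16 − 9) / 1.2167 = 7.0/1.2167 = 5.753 cmH2O·s/L.
C = Vt/(Pplat − PEEP) = 596.18 / (9 − 2) = 596.18/7.0 = 85.169 mL/cmH2O.
τ = R × C = 5.753 × 0.08517 L/cmH2O = 0.49 s.
Fraction remaining = e^(−Te/τ) = e^(−0.52/0.49) = 0.346.
Trapped volume = 596.18 × 0.346 = 206.28 mL.

206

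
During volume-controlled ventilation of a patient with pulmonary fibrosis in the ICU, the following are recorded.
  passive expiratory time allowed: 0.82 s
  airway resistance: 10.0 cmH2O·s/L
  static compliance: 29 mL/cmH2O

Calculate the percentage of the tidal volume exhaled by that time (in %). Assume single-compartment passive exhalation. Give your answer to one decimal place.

τ = R × C = 10.0 × 29 mL/cmH2O = 10.0 × 0.029 L/cmH2O = 0.29 s.
Passive exhalation: V(t)/V₀ = e^(−t/τ) = e^(−0.82/0.29) = 0.05916.
Fraction exhaled = 1 − 0.05916 = 0.9408 → 94.08%.

94.1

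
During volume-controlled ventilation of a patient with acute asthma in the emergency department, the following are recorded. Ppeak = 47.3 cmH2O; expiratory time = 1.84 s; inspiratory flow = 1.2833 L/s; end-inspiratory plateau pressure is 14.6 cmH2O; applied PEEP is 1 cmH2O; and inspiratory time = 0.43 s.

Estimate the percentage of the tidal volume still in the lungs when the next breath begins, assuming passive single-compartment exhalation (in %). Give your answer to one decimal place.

16.9

Vt = flow × Ti = 1.2833 L/s × 0.43 s × 1000 mL/L = 551.82 mL.
R = (PIP − Pplat)/V̇ = (47.3 − 14.6) / 1.2833 = 32.7/1.2833 = 25.481 cmH2O·s/L.
C = Vt/(Pplat − PEEP) = 551.82 / (14.6 − 1) = 551.82/13.6 = 40.575 mL/cmH2O.
τ = R × C = 25.481 × 0.04058 L/cmH2O = 1.034 s.
Fraction remaining at end-expiration = e^(−Te/τ) = e^(−1.84/1.034) = 0.1687 → 16.87%.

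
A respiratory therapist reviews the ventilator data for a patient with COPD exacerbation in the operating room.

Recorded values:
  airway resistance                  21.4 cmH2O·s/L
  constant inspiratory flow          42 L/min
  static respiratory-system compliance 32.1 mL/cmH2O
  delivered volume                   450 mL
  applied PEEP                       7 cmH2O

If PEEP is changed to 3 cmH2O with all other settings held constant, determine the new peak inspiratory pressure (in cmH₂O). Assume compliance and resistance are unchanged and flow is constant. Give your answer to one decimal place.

32.0

Flow: 42 L/min ÷ 60 = 0.7 L/s.
PIP = Vt/C + R·V̇ + PEEP (constant-flow equation of motion).
Only the baseline term changes: ΔPIP = ΔPEEP = 3 − 7 = -4.0 cmH2O.
Original PIP = 450/32.1 + 21.4×0.7 + 7 = 35.999 cmH2O; new PIP = 35.999 + (-4.0) = 31.999 cmH2O.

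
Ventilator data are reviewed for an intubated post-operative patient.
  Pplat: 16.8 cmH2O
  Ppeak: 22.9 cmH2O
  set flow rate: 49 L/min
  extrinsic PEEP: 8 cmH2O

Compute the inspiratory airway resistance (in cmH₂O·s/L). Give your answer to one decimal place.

7.5

Flow: 49 L/min ÷ 60 = 0.8167 L/s.
Raw = (PIP − Pplat) / flow = (22.9 − 16.8) / 0.8167 = 6.1 / 0.8167 = 7.469 cmH2O·s/L.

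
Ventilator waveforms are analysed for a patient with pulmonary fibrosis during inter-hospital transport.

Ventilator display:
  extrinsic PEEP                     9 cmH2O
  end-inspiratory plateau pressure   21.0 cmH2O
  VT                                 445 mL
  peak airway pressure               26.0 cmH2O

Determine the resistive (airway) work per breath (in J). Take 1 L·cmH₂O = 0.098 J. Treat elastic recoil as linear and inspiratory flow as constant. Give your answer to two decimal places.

0.22

With constant inspiratory flow the resistive pressure is constant at PIP − Pplat = 26.0 − 21.0 = 5.0 cmH2O, so resistive work = 5.0 × 0.445 = 2.225 L·cmH2O.
× 0.098 J/(L·cmH2O) → 0.2181 J.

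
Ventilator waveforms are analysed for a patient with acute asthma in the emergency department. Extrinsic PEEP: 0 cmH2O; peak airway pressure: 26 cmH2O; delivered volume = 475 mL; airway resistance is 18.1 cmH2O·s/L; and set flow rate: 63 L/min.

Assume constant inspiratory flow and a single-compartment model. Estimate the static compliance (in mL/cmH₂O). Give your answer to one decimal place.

67.9

Flow: 63 L/min ÷ 60 = 1.05 L/s.
Equation of motion (constant flow): PIP = Vt/C + R·V̇ + PEEP.
Vt/C = PIP − R·V̇ − PEEP = 26 − 18.1×1.05 − 0 = 26 − 19.005 − 0 = 6.995 cmH2O.
C = Vt / 6.995 = 475 / 6.995 = 67.906 mL/cmH2O.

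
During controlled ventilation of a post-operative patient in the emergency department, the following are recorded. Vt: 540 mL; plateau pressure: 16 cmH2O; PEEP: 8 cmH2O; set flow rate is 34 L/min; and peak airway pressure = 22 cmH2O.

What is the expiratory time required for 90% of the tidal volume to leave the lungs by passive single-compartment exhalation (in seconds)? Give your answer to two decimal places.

Flow: 34 L/min ÷ 60 = 0.5667 L/s.
R = (PIP − Pplat)/V̇ = (22 − 16) / 0.5667 = 6.0/0.5667 = 10.588 cmH2O·s/L.
C = Vt/(Pplat − PEEP) = 540.0 / (16 − 8) = 540.0/8.0 = 67.5 mL/cmH2O.
τ = R × C = 10.588 × 0.0675 L/cmH2O = 0.7147 s.
t = −τ·ln(1 − 0.90) = −0.7147·ln(0.1) = 1.646 s.

1.65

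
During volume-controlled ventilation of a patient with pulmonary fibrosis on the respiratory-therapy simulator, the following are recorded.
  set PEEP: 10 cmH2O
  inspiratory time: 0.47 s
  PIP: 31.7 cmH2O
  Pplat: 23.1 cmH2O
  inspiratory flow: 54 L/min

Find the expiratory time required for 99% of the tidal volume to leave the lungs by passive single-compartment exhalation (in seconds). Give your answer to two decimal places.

Flow: 54 L/min ÷ 60 = 0.9 L/s.
Vt = flow × Ti = 0.9 L/s × 0.47 s × 1000 mL/L = 423.0 mL.
R = (PIP − Pplat)/V̇ = (31.7 − 23.1) / 0.9 = 8.6/0.9 = 9.556 cmH2O·s/L.
C = Vt/(Pplat − PEEP) = 423.0 / (23.1 − 10) = 423.0/13.1 = 32.29 mL/cmH2O.
τ = R × C = 9.556 × 0.03229 L/cmH2O = 0.3086 s.
t = −τ·ln(1 − 0.99) = −0.3086·ln(0.01) = 1.421 s.

1.42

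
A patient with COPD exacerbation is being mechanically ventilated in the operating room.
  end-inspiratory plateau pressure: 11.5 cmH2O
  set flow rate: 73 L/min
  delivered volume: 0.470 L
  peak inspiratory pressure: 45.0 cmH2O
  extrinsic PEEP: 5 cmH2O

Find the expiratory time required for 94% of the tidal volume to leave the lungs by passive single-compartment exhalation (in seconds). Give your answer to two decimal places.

5.60

Flow: 73 L/min ÷ 60 = 1.2167 L/s.
R = (PIP − Pplat)/V̇ = (45.0 − 11.5) / 1.2167 = 33.5/1.2167 = 27.533 cmH2O·s/L.
C = Vt/(Pplat − PEEP) = 470.0 / (11.5 − 5) = 470.0/6.5 = 72.308 mL/cmH2O.
τ = R × C = 27.533 × 0.07231 L/cmH2O = 1.991 s.
t = −τ·ln(1 − 0.94) = −1.991·ln(0.06) = 5.602 s.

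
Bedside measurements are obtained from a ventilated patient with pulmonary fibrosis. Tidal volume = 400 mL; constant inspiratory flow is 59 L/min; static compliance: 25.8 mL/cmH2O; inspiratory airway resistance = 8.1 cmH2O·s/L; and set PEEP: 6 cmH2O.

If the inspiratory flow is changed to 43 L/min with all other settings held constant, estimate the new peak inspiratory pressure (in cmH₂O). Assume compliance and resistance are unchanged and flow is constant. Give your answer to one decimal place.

Flow: 59 L/min ÷ 60 = 0.9833 L/s.
New flow: 43 L/min ÷ 60 = 0.7167 L/s.
PIP = Vt/C + R·V̇ + PEEP (constant-flow equation of motion).
Only the resistive term changes: ΔPIP = R × ΔV̇ = 8.1 × (0.7167 − 0.9833) = 8.1 × -0.2666 = -2.159 cmH2O.
Original PIP = 400/25.8 + 8.1×0.9833 + 6 = 29.469 cmH2O; new PIP = 29.469 + (-2.159) = 27.31 cmH2O.

27.3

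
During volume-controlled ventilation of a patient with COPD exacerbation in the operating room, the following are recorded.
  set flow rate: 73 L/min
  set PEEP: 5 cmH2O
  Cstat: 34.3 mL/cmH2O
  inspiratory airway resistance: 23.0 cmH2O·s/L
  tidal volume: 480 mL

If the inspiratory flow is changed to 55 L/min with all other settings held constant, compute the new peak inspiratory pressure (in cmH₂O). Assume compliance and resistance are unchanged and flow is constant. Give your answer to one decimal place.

Flow: 73 L/min ÷ 60 = 1.2167 L/s.
New flow: 55 L/min ÷ 60 = 0.9167 L/s.
PIP = Vt/C + R·V̇ + PEEP (constant-flow equation of motion).
Only the resistive term changes: ΔPIP = R × ΔV̇ = 23.0 × (0.9167 − 1.2167) = 23.0 × -0.3 = -6.9 cmH2O.
Original PIP = 480/34.3 + 23.0×1.2167 + 5 = 46.978 cmH2O; new PIP = 46.978 + (-6.9) = 40.078 cmH2O.

40.1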